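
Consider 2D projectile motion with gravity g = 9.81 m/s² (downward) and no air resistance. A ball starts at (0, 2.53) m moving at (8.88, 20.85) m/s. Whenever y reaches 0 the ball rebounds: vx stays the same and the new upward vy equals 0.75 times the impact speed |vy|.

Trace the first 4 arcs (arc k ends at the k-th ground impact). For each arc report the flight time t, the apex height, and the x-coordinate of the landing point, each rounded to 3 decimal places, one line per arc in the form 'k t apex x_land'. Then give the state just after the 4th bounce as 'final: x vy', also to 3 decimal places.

Arc 1: start y=2.530, vy=20.850 → t=4.369, apex=24.687, x_land=38.795, impact vy=-22.008
  bounce: vy ← 0.75·22.008 = 16.506
Arc 2: start y=0.000, vy=16.506 → t=3.365, apex=13.886, x_land=68.678, impact vy=-16.506
  bounce: vy ← 0.75·16.506 = 12.380
Arc 3: start y=0.000, vy=12.380 → t=2.524, apex=7.811, x_land=91.090, impact vy=-12.380
  bounce: vy ← 0.75·12.380 = 9.285
Arc 4: start y=0.000, vy=9.285 → t=1.893, apex=4.394, x_land=107.899, impact vy=-9.285
  bounce: vy ← 0.75·9.285 = 6.964

1 4.369 24.687 38.795
2 3.365 13.886 68.678
3 2.524 7.811 91.090
4 1.893 4.394 107.899
final: 107.899 6.964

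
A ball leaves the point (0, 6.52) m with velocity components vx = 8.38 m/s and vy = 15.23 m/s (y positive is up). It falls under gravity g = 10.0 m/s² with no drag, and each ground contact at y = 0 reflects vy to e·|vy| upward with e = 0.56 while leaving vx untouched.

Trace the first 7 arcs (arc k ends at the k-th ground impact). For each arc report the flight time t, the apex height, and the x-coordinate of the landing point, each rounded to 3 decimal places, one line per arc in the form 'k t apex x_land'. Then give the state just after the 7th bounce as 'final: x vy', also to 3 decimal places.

Arc 1: start y=6.520, vy=15.230 → t=3.427, apex=18.118, x_land=28.715, impact vy=-19.036
  bounce: vy ← 0.56·19.036 = 10.660
Arc 2: start y=0.000, vy=10.660 → t=2.132, apex=5.682, x_land=46.581, impact vy=-10.660
  bounce: vy ← 0.56·10.660 = 5.970
Arc 3: start y=0.000, vy=5.970 → t=1.194, apex=1.782, x_land=56.586, impact vy=-5.970
  bounce: vy ← 0.56·5.970 = 3.343
Arc 4: start y=0.000, vy=3.343 → t=0.669, apex=0.559, x_land=62.188, impact vy=-3.343
  bounce: vy ← 0.56·3.343 = 1.872
Arc 5: start y=0.000, vy=1.872 → t=0.374, apex=0.175, x_land=65.326, impact vy=-1.872
  bounce: vy ← 0.56·1.872 = 1.048
Arc 6: start y=0.000, vy=1.048 → t=0.210, apex=0.055, x_land=67.083, impact vy=-1.048
  bounce: vy ← 0.56·1.048 = 0.587
Arc 7: start y=0.000, vy=0.587 → t=0.117, apex=0.017, x_land=68.067, impact vy=-0.587
  bounce: vy ← 0.56·0.587 = 0.329

1 3.427 18.118 28.715
2 2.132 5.682 46.581
3 1.194 1.782 56.586
4 0.669 0.559 62.188
5 0.374 0.175 65.326
6 0.210 0.055 67.083
7 0.117 0.017 68.067
final: 68.067 0.329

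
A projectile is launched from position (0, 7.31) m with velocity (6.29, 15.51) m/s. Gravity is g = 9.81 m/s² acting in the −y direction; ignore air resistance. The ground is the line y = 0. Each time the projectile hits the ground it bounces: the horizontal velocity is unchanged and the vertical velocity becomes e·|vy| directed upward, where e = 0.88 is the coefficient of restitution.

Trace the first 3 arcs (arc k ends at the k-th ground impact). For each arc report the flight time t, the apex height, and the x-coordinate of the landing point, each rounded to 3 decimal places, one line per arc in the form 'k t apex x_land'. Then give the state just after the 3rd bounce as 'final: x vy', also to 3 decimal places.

Arc 1: start y=7.310, vy=15.510 → t=3.579, apex=19.571, x_land=22.509, impact vy=-19.595
  bounce: vy ← 0.88·19.595 = 17.244
Arc 2: start y=0.000, vy=17.244 → t=3.516, apex=15.156, x_land=44.622, impact vy=-17.244
  bounce: vy ← 0.88·17.244 = 15.175
Arc 3: start y=0.000, vy=15.175 → t=3.094, apex=11.737, x_land=64.082, impact vy=-15.175
  bounce: vy ← 0.88·15.175 = 13.354

1 3.579 19.571 22.509
2 3.516 15.156 44.622
3 3.094 11.737 64.082
final: 64.082 13.354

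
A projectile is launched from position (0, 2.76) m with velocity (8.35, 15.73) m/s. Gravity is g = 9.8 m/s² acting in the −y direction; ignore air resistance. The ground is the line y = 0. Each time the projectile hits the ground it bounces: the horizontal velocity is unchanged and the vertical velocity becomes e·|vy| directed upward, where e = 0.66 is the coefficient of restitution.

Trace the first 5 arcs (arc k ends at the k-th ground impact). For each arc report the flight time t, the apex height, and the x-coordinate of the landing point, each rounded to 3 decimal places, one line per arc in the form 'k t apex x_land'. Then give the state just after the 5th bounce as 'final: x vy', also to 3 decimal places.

Arc 1: start y=2.760, vy=15.730 → t=3.377, apex=15.384, x_land=28.198, impact vy=-17.365
  bounce: vy ← 0.66·17.365 = 11.461
Arc 2: start y=0.000, vy=11.461 → t=2.339, apex=6.701, x_land=47.728, impact vy=-11.461
  bounce: vy ← 0.66·11.461 = 7.564
Arc 3: start y=0.000, vy=7.564 → t=1.544, apex=2.919, x_land=60.617, impact vy=-7.564
  bounce: vy ← 0.66·7.564 = 4.992
Arc 4: start y=0.000, vy=4.992 → t=1.019, apex=1.272, x_land=69.125, impact vy=-4.992
  bounce: vy ← 0.66·4.992 = 3.295
Arc 5: start y=0.000, vy=3.295 → t=0.672, apex=0.554, x_land=74.739, impact vy=-3.295
  bounce: vy ← 0.66·3.295 = 2.175

1 3.377 15.384 28.198
2 2.339 6.701 47.728
3 1.544 2.919 60.617
4 1.019 1.272 69.125
5 0.672 0.554 74.739
final: 74.739 2.175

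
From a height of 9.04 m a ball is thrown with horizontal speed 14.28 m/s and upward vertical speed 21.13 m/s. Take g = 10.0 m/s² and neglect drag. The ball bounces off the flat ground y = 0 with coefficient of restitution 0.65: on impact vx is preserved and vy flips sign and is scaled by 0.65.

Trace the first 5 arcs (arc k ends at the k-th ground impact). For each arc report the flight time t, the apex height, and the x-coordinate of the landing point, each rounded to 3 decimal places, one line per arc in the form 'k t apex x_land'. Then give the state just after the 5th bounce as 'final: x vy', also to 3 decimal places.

Arc 1: start y=9.040, vy=21.130 → t=4.618, apex=31.364, x_land=65.939, impact vy=-25.045
  bounce: vy ← 0.65·25.045 = 16.280
Arc 2: start y=0.000, vy=16.280 → t=3.256, apex=13.251, x_land=112.433, impact vy=-16.280
  bounce: vy ← 0.65·16.280 = 10.582
Arc 3: start y=0.000, vy=10.582 → t=2.116, apex=5.599, x_land=142.654, impact vy=-10.582
  bounce: vy ← 0.65·10.582 = 6.878
Arc 4: start y=0.000, vy=6.878 → t=1.376, apex=2.365, x_land=162.298, impact vy=-6.878
  bounce: vy ← 0.65·6.878 = 4.471
Arc 5: start y=0.000, vy=4.471 → t=0.894, apex=0.999, x_land=175.067, impact vy=-4.471
  bounce: vy ← 0.65·4.471 = 2.906

1 4.618 31.364 65.939
2 3.256 13.251 112.433
3 2.116 5.599 142.654
4 1.376 2.365 162.298
5 0.894 0.999 175.067
final: 175.067 2.906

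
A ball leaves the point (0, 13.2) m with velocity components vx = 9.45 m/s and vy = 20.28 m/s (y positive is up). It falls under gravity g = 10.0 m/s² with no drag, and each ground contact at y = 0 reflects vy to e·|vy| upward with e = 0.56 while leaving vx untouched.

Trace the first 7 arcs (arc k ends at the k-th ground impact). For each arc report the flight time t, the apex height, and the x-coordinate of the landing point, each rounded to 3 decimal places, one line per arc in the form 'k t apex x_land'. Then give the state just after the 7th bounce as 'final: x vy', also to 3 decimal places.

Arc 1: start y=13.200, vy=20.280 → t=4.627, apex=33.764, x_land=43.721, impact vy=-25.986
  bounce: vy ← 0.56·25.986 = 14.552
Arc 2: start y=0.000, vy=14.552 → t=2.910, apex=10.588, x_land=71.225, impact vy=-14.552
  bounce: vy ← 0.56·14.552 = 8.149
Arc 3: start y=0.000, vy=8.149 → t=1.630, apex=3.321, x_land=86.627, impact vy=-8.149
  bounce: vy ← 0.56·8.149 = 4.564
Arc 4: start y=0.000, vy=4.564 → t=0.913, apex=1.041, x_land=95.252, impact vy=-4.564
  bounce: vy ← 0.56·4.564 = 2.556
Arc 5: start y=0.000, vy=2.556 → t=0.511, apex=0.327, x_land=100.083, impact vy=-2.556
  bounce: vy ← 0.56·2.556 = 1.431
Arc 6: start y=0.000, vy=1.431 → t=0.286, apex=0.102, x_land=102.787, impact vy=-1.431
  bounce: vy ← 0.56·1.431 = 0.801
Arc 7: start y=0.000, vy=0.801 → t=0.160, apex=0.032, x_land=104.302, impact vy=-0.801
  bounce: vy ← 0.56·0.801 = 0.449

1 4.627 33.764 43.721
2 2.910 10.588 71.225
3 1.630 3.321 86.627
4 0.913 1.041 95.252
5 0.511 0.327 100.083
6 0.286 0.102 102.787
7 0.160 0.032 104.302
final: 104.302 0.449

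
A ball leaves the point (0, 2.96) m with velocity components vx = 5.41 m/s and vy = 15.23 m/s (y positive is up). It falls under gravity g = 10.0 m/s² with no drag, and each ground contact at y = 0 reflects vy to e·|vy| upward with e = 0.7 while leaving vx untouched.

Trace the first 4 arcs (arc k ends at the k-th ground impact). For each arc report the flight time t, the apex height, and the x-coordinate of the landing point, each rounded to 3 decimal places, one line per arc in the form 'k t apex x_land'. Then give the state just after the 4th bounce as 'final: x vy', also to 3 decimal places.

1 3.229 14.558 17.471
2 2.389 7.133 30.394
3 1.672 3.495 39.441
4 1.171 1.713 45.773
final: 45.773 4.097

Arc 1: start y=2.960, vy=15.230 → t=3.229, apex=14.558, x_land=17.471, impact vy=-17.063
  bounce: vy ← 0.7·17.063 = 11.944
Arc 2: start y=0.000, vy=11.944 → t=2.389, apex=7.133, x_land=30.394, impact vy=-11.944
  bounce: vy ← 0.7·11.944 = 8.361
Arc 3: start y=0.000, vy=8.361 → t=1.672, apex=3.495, x_land=39.441, impact vy=-8.361
  bounce: vy ← 0.7·8.361 = 5.853
Arc 4: start y=0.000, vy=5.853 → t=1.171, apex=1.713, x_land=45.773, impact vy=-5.853
  bounce: vy ← 0.7·5.853 = 4.097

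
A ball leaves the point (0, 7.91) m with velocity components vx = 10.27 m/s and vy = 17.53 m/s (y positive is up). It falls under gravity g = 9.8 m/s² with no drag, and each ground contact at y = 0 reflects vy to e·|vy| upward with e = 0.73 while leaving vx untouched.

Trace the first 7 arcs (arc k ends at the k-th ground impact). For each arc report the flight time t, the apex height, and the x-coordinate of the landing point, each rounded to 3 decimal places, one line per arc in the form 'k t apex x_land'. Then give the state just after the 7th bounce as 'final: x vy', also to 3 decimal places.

1 3.983 23.589 40.904
2 3.203 12.570 73.802
3 2.338 6.699 97.818
4 1.707 3.570 115.350
5 1.246 1.902 128.148
6 0.910 1.014 137.491
7 0.664 0.540 144.311
final: 144.311 2.375

Arc 1: start y=7.910, vy=17.530 → t=3.983, apex=23.589, x_land=40.904, impact vy=-21.502
  bounce: vy ← 0.73·21.502 = 15.696
Arc 2: start y=0.000, vy=15.696 → t=3.203, apex=12.570, x_land=73.802, impact vy=-15.696
  bounce: vy ← 0.73·15.696 = 11.458
Arc 3: start y=0.000, vy=11.458 → t=2.338, apex=6.699, x_land=97.818, impact vy=-11.458
  bounce: vy ← 0.73·11.458 = 8.365
Arc 4: start y=0.000, vy=8.365 → t=1.707, apex=3.570, x_land=115.350, impact vy=-8.365
  bounce: vy ← 0.73·8.365 = 6.106
Arc 5: start y=0.000, vy=6.106 → t=1.246, apex=1.902, x_land=128.148, impact vy=-6.106
  bounce: vy ← 0.73·6.106 = 4.458
Arc 6: start y=0.000, vy=4.458 → t=0.910, apex=1.014, x_land=137.491, impact vy=-4.458
  bounce: vy ← 0.73·4.458 = 3.254
Arc 7: start y=0.000, vy=3.254 → t=0.664, apex=0.540, x_land=144.311, impact vy=-3.254
  bounce: vy ← 0.73·3.254 = 2.375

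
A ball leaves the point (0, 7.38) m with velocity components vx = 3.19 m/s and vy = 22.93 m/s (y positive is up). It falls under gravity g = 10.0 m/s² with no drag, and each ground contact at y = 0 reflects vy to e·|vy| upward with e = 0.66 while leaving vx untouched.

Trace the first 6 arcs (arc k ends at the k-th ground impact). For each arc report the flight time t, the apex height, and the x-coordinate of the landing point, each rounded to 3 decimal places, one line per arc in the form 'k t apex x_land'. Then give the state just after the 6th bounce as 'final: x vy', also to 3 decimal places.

Arc 1: start y=7.380, vy=22.930 → t=4.888, apex=33.669, x_land=15.593, impact vy=-25.950
  bounce: vy ← 0.66·25.950 = 17.127
Arc 2: start y=0.000, vy=17.127 → t=3.425, apex=14.666, x_land=26.519, impact vy=-17.127
  bounce: vy ← 0.66·17.127 = 11.304
Arc 3: start y=0.000, vy=11.304 → t=2.261, apex=6.389, x_land=33.731, impact vy=-11.304
  bounce: vy ← 0.66·11.304 = 7.460
Arc 4: start y=0.000, vy=7.460 → t=1.492, apex=2.783, x_land=38.491, impact vy=-7.460
  bounce: vy ← 0.66·7.460 = 4.924
Arc 5: start y=0.000, vy=4.924 → t=0.985, apex=1.212, x_land=41.632, impact vy=-4.924
  bounce: vy ← 0.66·4.924 = 3.250
Arc 6: start y=0.000, vy=3.250 → t=0.650, apex=0.528, x_land=43.706, impact vy=-3.250
  bounce: vy ← 0.66·3.250 = 2.145

1 4.888 33.669 15.593
2 3.425 14.666 26.519
3 2.261 6.389 33.731
4 1.492 2.783 38.491
5 0.985 1.212 41.632
6 0.650 0.528 43.706
final: 43.706 2.145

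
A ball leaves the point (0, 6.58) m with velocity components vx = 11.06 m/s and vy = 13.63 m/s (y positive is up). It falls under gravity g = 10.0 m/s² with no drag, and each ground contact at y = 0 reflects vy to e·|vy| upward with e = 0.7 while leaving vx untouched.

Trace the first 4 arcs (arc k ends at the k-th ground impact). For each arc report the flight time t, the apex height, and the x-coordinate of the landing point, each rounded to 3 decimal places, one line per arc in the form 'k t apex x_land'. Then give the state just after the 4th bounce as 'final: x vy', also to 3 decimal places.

Arc 1: start y=6.580, vy=13.630 → t=3.145, apex=15.869, x_land=34.778, impact vy=-17.815
  bounce: vy ← 0.7·17.815 = 12.471
Arc 2: start y=0.000, vy=12.471 → t=2.494, apex=7.776, x_land=62.363, impact vy=-12.471
  bounce: vy ← 0.7·12.471 = 8.729
Arc 3: start y=0.000, vy=8.729 → t=1.746, apex=3.810, x_land=81.673, impact vy=-8.729
  bounce: vy ← 0.7·8.729 = 6.111
Arc 4: start y=0.000, vy=6.111 → t=1.222, apex=1.867, x_land=95.189, impact vy=-6.111
  bounce: vy ← 0.7·6.111 = 4.277

1 3.145 15.869 34.778
2 2.494 7.776 62.363
3 1.746 3.810 81.673
4 1.222 1.867 95.189
final: 95.189 4.277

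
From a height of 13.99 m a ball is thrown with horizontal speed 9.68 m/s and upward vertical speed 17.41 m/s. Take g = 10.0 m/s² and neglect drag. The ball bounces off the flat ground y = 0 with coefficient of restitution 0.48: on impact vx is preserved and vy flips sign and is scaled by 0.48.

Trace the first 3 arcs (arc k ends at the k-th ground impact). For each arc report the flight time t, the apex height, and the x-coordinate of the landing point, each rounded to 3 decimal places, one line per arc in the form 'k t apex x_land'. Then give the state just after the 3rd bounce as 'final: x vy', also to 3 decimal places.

Arc 1: start y=13.990, vy=17.410 → t=4.155, apex=29.145, x_land=40.224, impact vy=-24.143
  bounce: vy ← 0.48·24.143 = 11.589
Arc 2: start y=0.000, vy=11.589 → t=2.318, apex=6.715, x_land=62.660, impact vy=-11.589
  bounce: vy ← 0.48·11.589 = 5.563
Arc 3: start y=0.000, vy=5.563 → t=1.113, apex=1.547, x_land=73.429, impact vy=-5.563
  bounce: vy ← 0.48·5.563 = 2.670

1 4.155 29.145 40.224
2 2.318 6.715 62.660
3 1.113 1.547 73.429
final: 73.429 2.670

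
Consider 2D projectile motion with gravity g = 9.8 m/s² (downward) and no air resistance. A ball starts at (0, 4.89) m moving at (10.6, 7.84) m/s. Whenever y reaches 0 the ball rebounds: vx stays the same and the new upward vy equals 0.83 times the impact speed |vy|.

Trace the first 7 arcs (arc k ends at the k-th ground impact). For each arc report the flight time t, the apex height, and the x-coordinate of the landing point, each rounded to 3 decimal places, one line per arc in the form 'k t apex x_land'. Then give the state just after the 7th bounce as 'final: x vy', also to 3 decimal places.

1 2.080 8.026 22.046
2 2.125 5.529 44.566
3 1.763 3.809 63.257
4 1.464 2.624 78.771
5 1.215 1.808 91.648
6 1.008 1.245 102.336
7 0.837 0.858 111.206
final: 111.206 3.403

Arc 1: start y=4.890, vy=7.840 → t=2.080, apex=8.026, x_land=22.046, impact vy=-12.542
  bounce: vy ← 0.83·12.542 = 10.410
Arc 2: start y=0.000, vy=10.410 → t=2.125, apex=5.529, x_land=44.566, impact vy=-10.410
  bounce: vy ← 0.83·10.410 = 8.640
Arc 3: start y=0.000, vy=8.640 → t=1.763, apex=3.809, x_land=63.257, impact vy=-8.640
  bounce: vy ← 0.83·8.640 = 7.172
Arc 4: start y=0.000, vy=7.172 → t=1.464, apex=2.624, x_land=78.771, impact vy=-7.172
  bounce: vy ← 0.83·7.172 = 5.952
Arc 5: start y=0.000, vy=5.952 → t=1.215, apex=1.808, x_land=91.648, impact vy=-5.952
  bounce: vy ← 0.83·5.952 = 4.940
Arc 6: start y=0.000, vy=4.940 → t=1.008, apex=1.245, x_land=102.336, impact vy=-4.940
  bounce: vy ← 0.83·4.940 = 4.101
Arc 7: start y=0.000, vy=4.101 → t=0.837, apex=0.858, x_land=111.206, impact vy=-4.101
  bounce: vy ← 0.83·4.101 = 3.403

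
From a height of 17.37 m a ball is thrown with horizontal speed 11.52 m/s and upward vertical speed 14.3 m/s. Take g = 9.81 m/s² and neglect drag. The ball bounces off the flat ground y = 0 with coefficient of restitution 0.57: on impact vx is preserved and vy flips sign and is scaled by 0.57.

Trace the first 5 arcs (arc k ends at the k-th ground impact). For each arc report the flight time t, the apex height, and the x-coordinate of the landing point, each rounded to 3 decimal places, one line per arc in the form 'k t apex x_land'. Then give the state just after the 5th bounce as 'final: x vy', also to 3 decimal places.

1 3.838 27.793 44.215
2 2.714 9.030 75.475
3 1.547 2.934 93.294
4 0.882 0.953 103.451
5 0.503 0.310 109.240
final: 109.240 1.405

Arc 1: start y=17.370, vy=14.300 → t=3.838, apex=27.793, x_land=44.215, impact vy=-23.351
  bounce: vy ← 0.57·23.351 = 13.310
Arc 2: start y=0.000, vy=13.310 → t=2.714, apex=9.030, x_land=75.475, impact vy=-13.310
  bounce: vy ← 0.57·13.310 = 7.587
Arc 3: start y=0.000, vy=7.587 → t=1.547, apex=2.934, x_land=93.294, impact vy=-7.587
  bounce: vy ← 0.57·7.587 = 4.325
Arc 4: start y=0.000, vy=4.325 → t=0.882, apex=0.953, x_land=103.451, impact vy=-4.325
  bounce: vy ← 0.57·4.325 = 2.465
Arc 5: start y=0.000, vy=2.465 → t=0.503, apex=0.310, x_land=109.240, impact vy=-2.465
  bounce: vy ← 0.57·2.465 = 1.405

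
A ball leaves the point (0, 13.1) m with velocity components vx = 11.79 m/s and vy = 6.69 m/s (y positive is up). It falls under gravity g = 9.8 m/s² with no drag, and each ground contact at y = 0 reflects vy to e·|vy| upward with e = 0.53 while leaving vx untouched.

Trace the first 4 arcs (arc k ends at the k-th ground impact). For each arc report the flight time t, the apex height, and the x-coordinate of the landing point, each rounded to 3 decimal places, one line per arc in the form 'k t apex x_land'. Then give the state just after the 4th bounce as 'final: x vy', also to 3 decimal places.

1 2.455 15.383 28.939
2 1.878 4.321 51.082
3 0.995 1.214 62.818
4 0.528 0.341 69.039
final: 69.039 1.370

Arc 1: start y=13.100, vy=6.690 → t=2.455, apex=15.383, x_land=28.939, impact vy=-17.364
  bounce: vy ← 0.53·17.364 = 9.203
Arc 2: start y=0.000, vy=9.203 → t=1.878, apex=4.321, x_land=51.082, impact vy=-9.203
  bounce: vy ← 0.53·9.203 = 4.878
Arc 3: start y=0.000, vy=4.878 → t=0.995, apex=1.214, x_land=62.818, impact vy=-4.878
  bounce: vy ← 0.53·4.878 = 2.585
Arc 4: start y=0.000, vy=2.585 → t=0.528, apex=0.341, x_land=69.039, impact vy=-2.585
  bounce: vy ← 0.53·2.585 = 1.370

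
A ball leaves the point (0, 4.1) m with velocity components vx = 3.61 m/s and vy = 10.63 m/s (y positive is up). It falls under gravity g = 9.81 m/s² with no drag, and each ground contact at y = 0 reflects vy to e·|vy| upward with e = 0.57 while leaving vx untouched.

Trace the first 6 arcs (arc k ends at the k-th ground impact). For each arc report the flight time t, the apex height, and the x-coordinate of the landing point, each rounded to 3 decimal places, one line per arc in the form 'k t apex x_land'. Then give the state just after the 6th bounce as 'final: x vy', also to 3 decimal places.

Arc 1: start y=4.100, vy=10.630 → t=2.501, apex=9.859, x_land=9.030, impact vy=-13.908
  bounce: vy ← 0.57·13.908 = 7.928
Arc 2: start y=0.000, vy=7.928 → t=1.616, apex=3.203, x_land=14.865, impact vy=-7.928
  bounce: vy ← 0.57·7.928 = 4.519
Arc 3: start y=0.000, vy=4.519 → t=0.921, apex=1.041, x_land=18.190, impact vy=-4.519
  bounce: vy ← 0.57·4.519 = 2.576
Arc 4: start y=0.000, vy=2.576 → t=0.525, apex=0.338, x_land=20.086, impact vy=-2.576
  bounce: vy ← 0.57·2.576 = 1.468
Arc 5: start y=0.000, vy=1.468 → t=0.299, apex=0.110, x_land=21.166, impact vy=-1.468
  bounce: vy ← 0.57·1.468 = 0.837
Arc 6: start y=0.000, vy=0.837 → t=0.171, apex=0.036, x_land=21.782, impact vy=-0.837
  bounce: vy ← 0.57·0.837 = 0.477

1 2.501 9.859 9.030
2 1.616 3.203 14.865
3 0.921 1.041 18.190
4 0.525 0.338 20.086
5 0.299 0.110 21.166
6 0.171 0.036 21.782
final: 21.782 0.477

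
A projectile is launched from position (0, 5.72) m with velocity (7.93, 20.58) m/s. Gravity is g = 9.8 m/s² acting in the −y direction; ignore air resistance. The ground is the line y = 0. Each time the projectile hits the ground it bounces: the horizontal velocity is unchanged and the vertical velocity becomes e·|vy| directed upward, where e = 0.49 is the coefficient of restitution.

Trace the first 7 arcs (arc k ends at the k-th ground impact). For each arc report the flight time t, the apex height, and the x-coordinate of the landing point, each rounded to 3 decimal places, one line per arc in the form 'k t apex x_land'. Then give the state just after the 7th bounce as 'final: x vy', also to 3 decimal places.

Arc 1: start y=5.720, vy=20.580 → t=4.462, apex=27.329, x_land=35.381, impact vy=-23.144
  bounce: vy ← 0.49·23.144 = 11.341
Arc 2: start y=0.000, vy=11.341 → t=2.314, apex=6.562, x_land=53.734, impact vy=-11.341
  bounce: vy ← 0.49·11.341 = 5.557
Arc 3: start y=0.000, vy=5.557 → t=1.134, apex=1.575, x_land=62.727, impact vy=-5.557
  bounce: vy ← 0.49·5.557 = 2.723
Arc 4: start y=0.000, vy=2.723 → t=0.556, apex=0.378, x_land=67.134, impact vy=-2.723
  bounce: vy ← 0.49·2.723 = 1.334
Arc 5: start y=0.000, vy=1.334 → t=0.272, apex=0.091, x_land=69.293, impact vy=-1.334
  bounce: vy ← 0.49·1.334 = 0.654
Arc 6: start y=0.000, vy=0.654 → t=0.133, apex=0.022, x_land=70.351, impact vy=-0.654
  bounce: vy ← 0.49·0.654 = 0.320
Arc 7: start y=0.000, vy=0.320 → t=0.065, apex=0.005, x_land=70.869, impact vy=-0.320
  bounce: vy ← 0.49·0.320 = 0.157

1 4.462 27.329 35.381
2 2.314 6.562 53.734
3 1.134 1.575 62.727
4 0.556 0.378 67.134
5 0.272 0.091 69.293
6 0.133 0.022 70.351
7 0.065 0.005 70.869
final: 70.869 0.157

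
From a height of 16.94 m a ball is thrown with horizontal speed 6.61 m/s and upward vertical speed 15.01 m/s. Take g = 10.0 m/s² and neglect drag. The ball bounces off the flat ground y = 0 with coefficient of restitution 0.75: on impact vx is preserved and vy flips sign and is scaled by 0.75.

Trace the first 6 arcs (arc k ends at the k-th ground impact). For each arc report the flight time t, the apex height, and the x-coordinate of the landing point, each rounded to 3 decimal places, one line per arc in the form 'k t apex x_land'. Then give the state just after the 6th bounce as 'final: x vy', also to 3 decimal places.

1 3.876 28.205 25.621
2 3.563 15.865 49.170
3 2.672 8.924 66.831
4 2.004 5.020 80.078
5 1.503 2.824 90.012
6 1.127 1.588 97.463
final: 97.463 4.227

Arc 1: start y=16.940, vy=15.010 → t=3.876, apex=28.205, x_land=25.621, impact vy=-23.751
  bounce: vy ← 0.75·23.751 = 17.813
Arc 2: start y=0.000, vy=17.813 → t=3.563, apex=15.865, x_land=49.170, impact vy=-17.813
  bounce: vy ← 0.75·17.813 = 13.360
Arc 3: start y=0.000, vy=13.360 → t=2.672, apex=8.924, x_land=66.831, impact vy=-13.360
  bounce: vy ← 0.75·13.360 = 10.020
Arc 4: start y=0.000, vy=10.020 → t=2.004, apex=5.020, x_land=80.078, impact vy=-10.020
  bounce: vy ← 0.75·10.020 = 7.515
Arc 5: start y=0.000, vy=7.515 → t=1.503, apex=2.824, x_land=90.012, impact vy=-7.515
  bounce: vy ← 0.75·7.515 = 5.636
Arc 6: start y=0.000, vy=5.636 → t=1.127, apex=1.588, x_land=97.463, impact vy=-5.636
  bounce: vy ← 0.75·5.636 = 4.227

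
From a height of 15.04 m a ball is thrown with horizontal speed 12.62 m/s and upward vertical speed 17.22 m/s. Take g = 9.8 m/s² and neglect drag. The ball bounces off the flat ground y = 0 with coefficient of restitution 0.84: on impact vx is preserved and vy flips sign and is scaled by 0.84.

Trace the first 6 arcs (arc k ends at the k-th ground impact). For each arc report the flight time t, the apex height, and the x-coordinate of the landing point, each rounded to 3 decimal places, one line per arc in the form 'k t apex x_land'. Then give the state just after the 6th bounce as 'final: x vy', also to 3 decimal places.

1 4.238 30.169 53.489
2 4.169 21.287 106.097
3 3.502 15.020 150.288
4 2.941 10.598 187.408
5 2.471 7.478 218.589
6 2.075 5.277 244.781
final: 244.781 8.542

Arc 1: start y=15.040, vy=17.220 → t=4.238, apex=30.169, x_land=53.489, impact vy=-24.317
  bounce: vy ← 0.84·24.317 = 20.426
Arc 2: start y=0.000, vy=20.426 → t=4.169, apex=21.287, x_land=106.097, impact vy=-20.426
  bounce: vy ← 0.84·20.426 = 17.158
Arc 3: start y=0.000, vy=17.158 → t=3.502, apex=15.020, x_land=150.288, impact vy=-17.158
  bounce: vy ← 0.84·17.158 = 14.413
Arc 4: start y=0.000, vy=14.413 → t=2.941, apex=10.598, x_land=187.408, impact vy=-14.413
  bounce: vy ← 0.84·14.413 = 12.107
Arc 5: start y=0.000, vy=12.107 → t=2.471, apex=7.478, x_land=218.589, impact vy=-12.107
  bounce: vy ← 0.84·12.107 = 10.170
Arc 6: start y=0.000, vy=10.170 → t=2.075, apex=5.277, x_land=244.781, impact vy=-10.170
  bounce: vy ← 0.84·10.170 = 8.542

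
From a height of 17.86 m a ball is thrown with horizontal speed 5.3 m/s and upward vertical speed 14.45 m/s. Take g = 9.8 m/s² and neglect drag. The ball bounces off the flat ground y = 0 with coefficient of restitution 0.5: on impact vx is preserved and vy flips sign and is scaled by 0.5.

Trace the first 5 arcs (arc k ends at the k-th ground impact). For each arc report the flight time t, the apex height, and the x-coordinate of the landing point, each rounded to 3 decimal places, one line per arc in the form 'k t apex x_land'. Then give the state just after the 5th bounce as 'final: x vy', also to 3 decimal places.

Arc 1: start y=17.860, vy=14.450 → t=3.887, apex=28.513, x_land=20.600, impact vy=-23.640
  bounce: vy ← 0.5·23.640 = 11.820
Arc 2: start y=0.000, vy=11.820 → t=2.412, apex=7.128, x_land=33.385, impact vy=-11.820
  bounce: vy ← 0.5·11.820 = 5.910
Arc 3: start y=0.000, vy=5.910 → t=1.206, apex=1.782, x_land=39.777, impact vy=-5.910
  bounce: vy ← 0.5·5.910 = 2.955
Arc 4: start y=0.000, vy=2.955 → t=0.603, apex=0.446, x_land=42.974, impact vy=-2.955
  bounce: vy ← 0.5·2.955 = 1.478
Arc 5: start y=0.000, vy=1.478 → t=0.302, apex=0.111, x_land=44.572, impact vy=-1.478
  bounce: vy ← 0.5·1.478 = 0.739

1 3.887 28.513 20.600
2 2.412 7.128 33.385
3 1.206 1.782 39.777
4 0.603 0.446 42.974
5 0.302 0.111 44.572
final: 44.572 0.739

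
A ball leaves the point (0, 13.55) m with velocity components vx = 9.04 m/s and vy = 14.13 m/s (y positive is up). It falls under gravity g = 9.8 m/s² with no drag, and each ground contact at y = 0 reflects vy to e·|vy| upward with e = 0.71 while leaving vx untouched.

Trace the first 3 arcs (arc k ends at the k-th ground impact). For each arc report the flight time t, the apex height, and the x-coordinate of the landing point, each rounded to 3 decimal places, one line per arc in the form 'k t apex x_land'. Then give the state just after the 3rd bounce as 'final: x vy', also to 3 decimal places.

Arc 1: start y=13.550, vy=14.130 → t=3.643, apex=23.737, x_land=32.931, impact vy=-21.569
  bounce: vy ← 0.71·21.569 = 15.314
Arc 2: start y=0.000, vy=15.314 → t=3.125, apex=11.966, x_land=61.184, impact vy=-15.314
  bounce: vy ← 0.71·15.314 = 10.873
Arc 3: start y=0.000, vy=10.873 → t=2.219, apex=6.032, x_land=81.244, impact vy=-10.873
  bounce: vy ← 0.71·10.873 = 7.720

1 3.643 23.737 32.931
2 3.125 11.966 61.184
3 2.219 6.032 81.244
final: 81.244 7.720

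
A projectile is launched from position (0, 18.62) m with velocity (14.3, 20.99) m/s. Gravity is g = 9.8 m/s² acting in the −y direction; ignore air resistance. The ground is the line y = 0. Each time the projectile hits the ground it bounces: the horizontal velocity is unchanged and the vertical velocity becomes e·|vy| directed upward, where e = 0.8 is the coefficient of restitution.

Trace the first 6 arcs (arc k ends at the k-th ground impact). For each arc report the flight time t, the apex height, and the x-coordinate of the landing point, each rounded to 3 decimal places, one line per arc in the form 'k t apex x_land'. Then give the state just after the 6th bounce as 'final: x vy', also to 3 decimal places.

Arc 1: start y=18.620, vy=20.990 → t=5.038, apex=41.099, x_land=72.043, impact vy=-28.382
  bounce: vy ← 0.8·28.382 = 22.706
Arc 2: start y=0.000, vy=22.706 → t=4.634, apex=26.303, x_land=138.306, impact vy=-22.706
  bounce: vy ← 0.8·22.706 = 18.164
Arc 3: start y=0.000, vy=18.164 → t=3.707, apex=16.834, x_land=191.316, impact vy=-18.164
  bounce: vy ← 0.8·18.164 = 14.532
Arc 4: start y=0.000, vy=14.532 → t=2.966, apex=10.774, x_land=233.724, impact vy=-14.532
  bounce: vy ← 0.8·14.532 = 11.625
Arc 5: start y=0.000, vy=11.625 → t=2.372, apex=6.895, x_land=267.651, impact vy=-11.625
  bounce: vy ← 0.8·11.625 = 9.300
Arc 6: start y=0.000, vy=9.300 → t=1.898, apex=4.413, x_land=294.793, impact vy=-9.300
  bounce: vy ← 0.8·9.300 = 7.440

1 5.038 41.099 72.043
2 4.634 26.303 138.306
3 3.707 16.834 191.316
4 2.966 10.774 233.724
5 2.372 6.895 267.651
6 1.898 4.413 294.793
final: 294.793 7.440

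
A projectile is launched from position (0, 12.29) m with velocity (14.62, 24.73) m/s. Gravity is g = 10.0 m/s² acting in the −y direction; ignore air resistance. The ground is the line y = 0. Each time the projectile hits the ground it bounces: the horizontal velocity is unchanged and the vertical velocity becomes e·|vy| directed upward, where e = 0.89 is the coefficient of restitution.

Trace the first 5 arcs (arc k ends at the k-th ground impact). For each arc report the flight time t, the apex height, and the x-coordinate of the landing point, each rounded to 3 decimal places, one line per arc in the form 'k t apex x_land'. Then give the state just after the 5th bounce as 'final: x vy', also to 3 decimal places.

Arc 1: start y=12.290, vy=24.730 → t=5.401, apex=42.869, x_land=78.964, impact vy=-29.281
  bounce: vy ← 0.89·29.281 = 26.060
Arc 2: start y=0.000, vy=26.060 → t=5.212, apex=33.956, x_land=155.164, impact vy=-26.060
  bounce: vy ← 0.89·26.060 = 23.193
Arc 3: start y=0.000, vy=23.193 → t=4.639, apex=26.897, x_land=222.981, impact vy=-23.193
  bounce: vy ← 0.89·23.193 = 20.642
Arc 4: start y=0.000, vy=20.642 → t=4.128, apex=21.305, x_land=283.339, impact vy=-20.642
  bounce: vy ← 0.89·20.642 = 18.372
Arc 5: start y=0.000, vy=18.372 → t=3.674, apex=16.876, x_land=337.057, impact vy=-18.372
  bounce: vy ← 0.89·18.372 = 16.351

1 5.401 42.869 78.964
2 5.212 33.956 155.164
3 4.639 26.897 222.981
4 4.128 21.305 283.339
5 3.674 16.876 337.057
final: 337.057 16.351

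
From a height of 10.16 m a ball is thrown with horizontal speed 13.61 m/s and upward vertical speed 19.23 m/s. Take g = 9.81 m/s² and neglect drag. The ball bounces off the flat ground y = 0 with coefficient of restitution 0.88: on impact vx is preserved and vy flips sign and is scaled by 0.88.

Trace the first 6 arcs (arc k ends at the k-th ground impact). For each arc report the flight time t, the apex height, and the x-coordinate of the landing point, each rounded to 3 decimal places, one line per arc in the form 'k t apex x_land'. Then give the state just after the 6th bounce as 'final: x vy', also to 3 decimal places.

1 4.392 29.008 59.776
2 4.280 22.464 118.028
3 3.766 17.396 169.290
4 3.314 13.471 214.400
5 2.917 10.432 254.097
6 2.567 8.079 289.030
final: 289.030 11.079

Arc 1: start y=10.160, vy=19.230 → t=4.392, apex=29.008, x_land=59.776, impact vy=-23.856
  bounce: vy ← 0.88·23.856 = 20.994
Arc 2: start y=0.000, vy=20.994 → t=4.280, apex=22.464, x_land=118.028, impact vy=-20.994
  bounce: vy ← 0.88·20.994 = 18.474
Arc 3: start y=0.000, vy=18.474 → t=3.766, apex=17.396, x_land=169.290, impact vy=-18.474
  bounce: vy ← 0.88·18.474 = 16.258
Arc 4: start y=0.000, vy=16.258 → t=3.314, apex=13.471, x_land=214.400, impact vy=-16.258
  bounce: vy ← 0.88·16.258 = 14.307
Arc 5: start y=0.000, vy=14.307 → t=2.917, apex=10.432, x_land=254.097, impact vy=-14.307
  bounce: vy ← 0.88·14.307 = 12.590
Arc 6: start y=0.000, vy=12.590 → t=2.567, apex=8.079, x_land=289.030, impact vy=-12.590
  bounce: vy ← 0.88·12.590 = 11.079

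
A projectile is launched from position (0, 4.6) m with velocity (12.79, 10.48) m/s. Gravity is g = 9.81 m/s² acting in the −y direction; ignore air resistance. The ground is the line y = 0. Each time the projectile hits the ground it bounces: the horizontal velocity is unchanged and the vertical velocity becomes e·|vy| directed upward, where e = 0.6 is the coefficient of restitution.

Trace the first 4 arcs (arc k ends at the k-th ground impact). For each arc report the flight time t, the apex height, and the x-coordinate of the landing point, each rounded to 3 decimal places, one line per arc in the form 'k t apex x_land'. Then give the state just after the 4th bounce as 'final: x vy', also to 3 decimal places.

1 2.510 10.198 32.105
2 1.730 3.671 54.236
3 1.038 1.322 67.514
4 0.623 0.476 75.481
final: 75.481 1.833

Arc 1: start y=4.600, vy=10.480 → t=2.510, apex=10.198, x_land=32.105, impact vy=-14.145
  bounce: vy ← 0.6·14.145 = 8.487
Arc 2: start y=0.000, vy=8.487 → t=1.730, apex=3.671, x_land=54.236, impact vy=-8.487
  bounce: vy ← 0.6·8.487 = 5.092
Arc 3: start y=0.000, vy=5.092 → t=1.038, apex=1.322, x_land=67.514, impact vy=-5.092
  bounce: vy ← 0.6·5.092 = 3.055
Arc 4: start y=0.000, vy=3.055 → t=0.623, apex=0.476, x_land=75.481, impact vy=-3.055
  bounce: vy ← 0.6·3.055 = 1.833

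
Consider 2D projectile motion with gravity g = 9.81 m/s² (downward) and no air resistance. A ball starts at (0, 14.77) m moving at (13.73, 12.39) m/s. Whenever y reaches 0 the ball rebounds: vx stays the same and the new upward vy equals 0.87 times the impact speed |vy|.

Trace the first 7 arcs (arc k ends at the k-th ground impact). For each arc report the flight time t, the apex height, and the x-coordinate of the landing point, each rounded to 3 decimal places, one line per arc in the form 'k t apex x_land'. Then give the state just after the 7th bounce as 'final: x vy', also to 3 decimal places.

1 3.409 22.594 46.809
2 3.734 17.102 98.083
3 3.249 12.944 142.692
4 2.827 9.797 181.501
5 2.459 7.416 215.266
6 2.139 5.613 244.640
7 1.861 4.248 270.197
final: 270.197 7.943

Arc 1: start y=14.770, vy=12.390 → t=3.409, apex=22.594, x_land=46.809, impact vy=-21.055
  bounce: vy ← 0.87·21.055 = 18.318
Arc 2: start y=0.000, vy=18.318 → t=3.734, apex=17.102, x_land=98.083, impact vy=-18.318
  bounce: vy ← 0.87·18.318 = 15.936
Arc 3: start y=0.000, vy=15.936 → t=3.249, apex=12.944, x_land=142.692, impact vy=-15.936
  bounce: vy ← 0.87·15.936 = 13.865
Arc 4: start y=0.000, vy=13.865 → t=2.827, apex=9.797, x_land=181.501, impact vy=-13.865
  bounce: vy ← 0.87·13.865 = 12.062
Arc 5: start y=0.000, vy=12.062 → t=2.459, apex=7.416, x_land=215.266, impact vy=-12.062
  bounce: vy ← 0.87·12.062 = 10.494
Arc 6: start y=0.000, vy=10.494 → t=2.139, apex=5.613, x_land=244.640, impact vy=-10.494
  bounce: vy ← 0.87·10.494 = 9.130
Arc 7: start y=0.000, vy=9.130 → t=1.861, apex=4.248, x_land=270.197, impact vy=-9.130
  bounce: vy ← 0.87·9.130 = 7.943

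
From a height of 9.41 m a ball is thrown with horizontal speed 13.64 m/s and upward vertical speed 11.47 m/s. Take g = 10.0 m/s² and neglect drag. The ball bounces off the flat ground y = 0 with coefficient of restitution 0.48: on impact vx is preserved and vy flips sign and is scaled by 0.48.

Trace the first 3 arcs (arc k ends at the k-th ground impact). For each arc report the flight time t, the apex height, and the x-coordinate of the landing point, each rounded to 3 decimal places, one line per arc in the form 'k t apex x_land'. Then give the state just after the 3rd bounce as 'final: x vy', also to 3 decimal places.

1 2.935 15.988 40.036
2 1.717 3.684 63.451
3 0.824 0.849 74.690
final: 74.690 1.978

Arc 1: start y=9.410, vy=11.470 → t=2.935, apex=15.988, x_land=40.036, impact vy=-17.882
  bounce: vy ← 0.48·17.882 = 8.583
Arc 2: start y=0.000, vy=8.583 → t=1.717, apex=3.684, x_land=63.451, impact vy=-8.583
  bounce: vy ← 0.48·8.583 = 4.120
Arc 3: start y=0.000, vy=4.120 → t=0.824, apex=0.849, x_land=74.690, impact vy=-4.120
  bounce: vy ← 0.48·4.120 = 1.978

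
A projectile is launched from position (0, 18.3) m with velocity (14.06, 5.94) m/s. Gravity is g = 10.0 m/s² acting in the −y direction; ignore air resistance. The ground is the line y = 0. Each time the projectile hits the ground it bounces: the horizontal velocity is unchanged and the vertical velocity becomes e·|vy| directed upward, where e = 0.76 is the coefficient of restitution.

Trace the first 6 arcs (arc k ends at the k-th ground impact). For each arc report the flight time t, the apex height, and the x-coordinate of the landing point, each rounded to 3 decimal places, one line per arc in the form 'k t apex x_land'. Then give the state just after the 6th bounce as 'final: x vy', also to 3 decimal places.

1 2.597 20.064 36.517
2 3.045 11.589 79.328
3 2.314 6.694 111.864
4 1.759 3.866 136.592
5 1.337 2.233 155.385
6 1.016 1.290 169.667
final: 169.667 3.860

Arc 1: start y=18.300, vy=5.940 → t=2.597, apex=20.064, x_land=36.517, impact vy=-20.032
  bounce: vy ← 0.76·20.032 = 15.224
Arc 2: start y=0.000, vy=15.224 → t=3.045, apex=11.589, x_land=79.328, impact vy=-15.224
  bounce: vy ← 0.76·15.224 = 11.571
Arc 3: start y=0.000, vy=11.571 → t=2.314, apex=6.694, x_land=111.864, impact vy=-11.571
  bounce: vy ← 0.76·11.571 = 8.794
Arc 4: start y=0.000, vy=8.794 → t=1.759, apex=3.866, x_land=136.592, impact vy=-8.794
  bounce: vy ← 0.76·8.794 = 6.683
Arc 5: start y=0.000, vy=6.683 → t=1.337, apex=2.233, x_land=155.385, impact vy=-6.683
  bounce: vy ← 0.76·6.683 = 5.079
Arc 6: start y=0.000, vy=5.079 → t=1.016, apex=1.290, x_land=169.667, impact vy=-5.079
  bounce: vy ← 0.76·5.079 = 3.860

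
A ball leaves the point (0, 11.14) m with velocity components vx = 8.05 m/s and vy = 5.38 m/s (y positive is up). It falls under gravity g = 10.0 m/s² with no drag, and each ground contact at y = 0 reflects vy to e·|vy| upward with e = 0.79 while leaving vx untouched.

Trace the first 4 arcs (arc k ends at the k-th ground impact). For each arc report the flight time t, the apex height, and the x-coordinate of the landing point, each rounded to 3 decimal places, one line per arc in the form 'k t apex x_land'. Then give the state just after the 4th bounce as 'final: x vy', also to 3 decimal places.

1 2.125 12.587 17.103
2 2.507 7.856 37.284
3 1.980 4.903 53.227
4 1.565 3.060 65.821
final: 65.821 6.180

Arc 1: start y=11.140, vy=5.380 → t=2.125, apex=12.587, x_land=17.103, impact vy=-15.866
  bounce: vy ← 0.79·15.866 = 12.534
Arc 2: start y=0.000, vy=12.534 → t=2.507, apex=7.856, x_land=37.284, impact vy=-12.534
  bounce: vy ← 0.79·12.534 = 9.902
Arc 3: start y=0.000, vy=9.902 → t=1.980, apex=4.903, x_land=53.227, impact vy=-9.902
  bounce: vy ← 0.79·9.902 = 7.823
Arc 4: start y=0.000, vy=7.823 → t=1.565, apex=3.060, x_land=65.821, impact vy=-7.823
  bounce: vy ← 0.79·7.823 = 6.180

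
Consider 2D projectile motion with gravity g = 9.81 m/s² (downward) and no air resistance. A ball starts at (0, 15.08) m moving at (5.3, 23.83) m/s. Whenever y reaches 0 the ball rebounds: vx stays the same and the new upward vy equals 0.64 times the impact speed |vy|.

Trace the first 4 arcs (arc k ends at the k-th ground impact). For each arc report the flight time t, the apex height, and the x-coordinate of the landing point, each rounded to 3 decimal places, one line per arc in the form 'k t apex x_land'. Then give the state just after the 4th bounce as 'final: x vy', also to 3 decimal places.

Arc 1: start y=15.080, vy=23.830 → t=5.425, apex=44.023, x_land=28.753, impact vy=-29.389
  bounce: vy ← 0.64·29.389 = 18.809
Arc 2: start y=0.000, vy=18.809 → t=3.835, apex=18.032, x_land=49.077, impact vy=-18.809
  bounce: vy ← 0.64·18.809 = 12.038
Arc 3: start y=0.000, vy=12.038 → t=2.454, apex=7.386, x_land=62.084, impact vy=-12.038
  bounce: vy ← 0.64·12.038 = 7.704
Arc 4: start y=0.000, vy=7.704 → t=1.571, apex=3.025, x_land=70.409, impact vy=-7.704
  bounce: vy ← 0.64·7.704 = 4.931

1 5.425 44.023 28.753
2 3.835 18.032 49.077
3 2.454 7.386 62.084
4 1.571 3.025 70.409
final: 70.409 4.931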